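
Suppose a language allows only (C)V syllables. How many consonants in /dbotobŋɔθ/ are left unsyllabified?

3

Under (C)V, the unsyllabifiable consonants are /d/, /b/, /θ/ (no codas are permitted; onsets are limited to one consonant).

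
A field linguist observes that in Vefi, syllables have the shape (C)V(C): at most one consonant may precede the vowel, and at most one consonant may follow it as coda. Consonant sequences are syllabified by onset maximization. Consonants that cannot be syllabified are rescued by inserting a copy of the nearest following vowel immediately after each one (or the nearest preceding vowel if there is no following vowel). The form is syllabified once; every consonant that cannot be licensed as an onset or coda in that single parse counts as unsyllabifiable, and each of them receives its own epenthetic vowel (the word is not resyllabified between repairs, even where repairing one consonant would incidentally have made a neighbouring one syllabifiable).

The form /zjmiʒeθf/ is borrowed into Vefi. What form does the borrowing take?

The consonants /z/, /j/, /f/ cannot be parsed into a legal (C)V(C) syllable (at most one coda consonant is licensed; onsets are limited to one consonant).
Epenthesis after each stranded consonant: /z/ → /zi/, /j/ → /ji/, /f/ → /fe/.

zijimiʒeθfe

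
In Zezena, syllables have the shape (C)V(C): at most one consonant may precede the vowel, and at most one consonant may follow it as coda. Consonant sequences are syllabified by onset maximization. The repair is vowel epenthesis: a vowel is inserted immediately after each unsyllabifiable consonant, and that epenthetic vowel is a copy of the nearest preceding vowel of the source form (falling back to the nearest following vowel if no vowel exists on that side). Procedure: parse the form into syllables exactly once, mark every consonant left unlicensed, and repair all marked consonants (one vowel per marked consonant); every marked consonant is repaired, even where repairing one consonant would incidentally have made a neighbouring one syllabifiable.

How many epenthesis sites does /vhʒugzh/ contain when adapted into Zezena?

The unsyllabifiable consonants are /v/, /h/, /z/, /h/; each receives one epenthetic vowel.

4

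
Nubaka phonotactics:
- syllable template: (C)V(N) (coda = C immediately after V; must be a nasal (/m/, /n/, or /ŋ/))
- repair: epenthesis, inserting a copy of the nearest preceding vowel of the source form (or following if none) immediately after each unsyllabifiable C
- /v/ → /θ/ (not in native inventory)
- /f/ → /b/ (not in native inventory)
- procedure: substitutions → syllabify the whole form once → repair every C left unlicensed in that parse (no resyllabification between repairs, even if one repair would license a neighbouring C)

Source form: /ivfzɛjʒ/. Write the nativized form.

iθibizɛjɛʒɛ

Substitution: /v/ → /θ/, /f/ → /b/, giving /iθbzɛjʒ/.
Under (C)V(N), the unsyllabifiable consonants are /θ/, /b/, /j/, /ʒ/ (only a nasal (/m/, /n/, or /ŋ/) is licensed in coda position; onsets are limited to one consonant).
Epenthesis after each stranded consonant: /θ/ → /θi/, /b/ → /bi/, /j/ → /jɛ/, /ʒ/ → /ʒɛ/.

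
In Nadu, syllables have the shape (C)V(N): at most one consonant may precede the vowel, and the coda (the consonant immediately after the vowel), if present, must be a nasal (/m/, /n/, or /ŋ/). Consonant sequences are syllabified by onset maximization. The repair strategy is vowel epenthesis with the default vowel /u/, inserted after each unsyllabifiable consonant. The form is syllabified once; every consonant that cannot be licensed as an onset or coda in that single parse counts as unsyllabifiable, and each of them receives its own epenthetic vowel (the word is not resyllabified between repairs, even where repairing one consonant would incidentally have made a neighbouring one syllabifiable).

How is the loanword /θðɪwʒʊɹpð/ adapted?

θuðɪwuʒʊɹupuðu

Syllabifying with onset maximization leaves /θ/, /w/, /ɹ/, /p/, /ð/ stranded (only a nasal (/m/, /n/, or /ŋ/) is licensed in coda position; onsets are limited to one consonant).
Epenthesis after each stranded consonant: /θ/ → /θu/, /w/ → /wu/, /ɹ/ → /ɹu/, /p/ → /pu/, /ð/ → /ðu/.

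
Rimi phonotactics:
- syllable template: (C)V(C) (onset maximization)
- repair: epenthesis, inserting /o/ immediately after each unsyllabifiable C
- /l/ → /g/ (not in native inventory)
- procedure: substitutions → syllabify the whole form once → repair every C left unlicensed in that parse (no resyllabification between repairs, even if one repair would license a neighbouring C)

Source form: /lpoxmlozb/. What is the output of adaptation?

gopoxmogozbo

Substitution: /l/ → /g/, giving /gpoxmgozb/.
Syllabifying with onset maximization leaves /g/, /m/, /b/ stranded (at most one coda consonant is licensed; onsets are limited to one consonant).
Epenthesis after each stranded consonant: /g/ → /go/, /m/ → /mo/, /b/ → /bo/.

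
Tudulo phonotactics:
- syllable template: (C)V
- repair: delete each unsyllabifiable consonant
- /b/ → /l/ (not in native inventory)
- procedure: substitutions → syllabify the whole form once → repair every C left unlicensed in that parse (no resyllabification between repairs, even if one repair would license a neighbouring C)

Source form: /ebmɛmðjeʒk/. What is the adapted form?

Substitution: /b/ → /l/, giving /elmɛmðjeʒk/.
Syllabifying with onset maximization leaves /l/, /m/, /ð/, /ʒ/, /k/ stranded (no codas are permitted; onsets are limited to one consonant).
Deleting the stranded consonants removes /l/, /m/, /ð/, /ʒ/, /k/.

emɛje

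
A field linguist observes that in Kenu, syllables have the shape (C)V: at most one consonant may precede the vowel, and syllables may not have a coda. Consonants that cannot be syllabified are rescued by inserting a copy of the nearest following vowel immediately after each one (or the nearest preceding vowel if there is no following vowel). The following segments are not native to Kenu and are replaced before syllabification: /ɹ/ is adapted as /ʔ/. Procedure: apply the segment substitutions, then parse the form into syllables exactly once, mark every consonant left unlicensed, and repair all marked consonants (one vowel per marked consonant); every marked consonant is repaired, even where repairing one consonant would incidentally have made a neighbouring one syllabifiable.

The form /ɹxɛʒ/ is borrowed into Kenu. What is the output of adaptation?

ʔɛxɛʒɛ

Substitution: /ɹ/ → /ʔ/, giving /ʔxɛʒ/.
The consonants /ʔ/, /ʒ/ cannot be parsed into a legal (C)V syllable (no codas are permitted; onsets are limited to one consonant).
Inserting the epenthetic vowel yields /ʔ/ → /ʔɛ/, /ʒ/ → /ʒɛ/.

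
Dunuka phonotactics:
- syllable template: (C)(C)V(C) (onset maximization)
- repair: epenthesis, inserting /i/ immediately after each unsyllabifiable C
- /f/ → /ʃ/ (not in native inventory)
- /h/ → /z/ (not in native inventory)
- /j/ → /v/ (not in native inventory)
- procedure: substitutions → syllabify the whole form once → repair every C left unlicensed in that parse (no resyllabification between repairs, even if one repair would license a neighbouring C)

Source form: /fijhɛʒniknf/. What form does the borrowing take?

Substitution: /f/ → /ʃ/, /j/ → /v/, /h/ → /z/, giving /ʃivzɛʒniknʃ/.
The consonants /n/, /ʃ/ cannot be parsed into a legal (C)(C)V(C) syllable (at most one coda consonant is licensed; onsets may contain at most 2 consonants).
Inserting the epenthetic vowel yields /n/ → /ni/, /ʃ/ → /ʃi/.

ʃivzɛʒnikniʃi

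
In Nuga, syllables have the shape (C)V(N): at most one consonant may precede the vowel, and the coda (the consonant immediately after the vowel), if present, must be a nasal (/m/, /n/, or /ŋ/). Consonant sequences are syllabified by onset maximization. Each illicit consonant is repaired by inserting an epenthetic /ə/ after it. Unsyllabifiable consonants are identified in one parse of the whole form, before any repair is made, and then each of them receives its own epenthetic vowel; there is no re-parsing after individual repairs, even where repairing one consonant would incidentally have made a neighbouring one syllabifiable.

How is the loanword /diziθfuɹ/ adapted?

The consonants /θ/, /ɹ/ cannot be parsed into a legal (C)V(N) syllable (only a nasal (/m/, /n/, or /ŋ/) is licensed in coda position; onsets are limited to one consonant).
Epenthesis after each stranded consonant: /θ/ → /θə/, /ɹ/ → /ɹə/.

diziθəfuɹə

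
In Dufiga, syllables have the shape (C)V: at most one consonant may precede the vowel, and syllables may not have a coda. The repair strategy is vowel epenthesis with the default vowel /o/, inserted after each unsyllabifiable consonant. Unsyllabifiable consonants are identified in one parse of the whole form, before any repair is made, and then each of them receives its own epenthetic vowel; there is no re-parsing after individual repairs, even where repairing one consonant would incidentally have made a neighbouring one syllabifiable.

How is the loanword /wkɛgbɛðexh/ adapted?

wokɛgobɛðexoho

Under (C)V, the unsyllabifiable consonants are /w/, /g/, /x/, /h/ (no codas are permitted; onsets are limited to one consonant).
Each unlicensed consonant becomes the onset of a new syllable: /w/ → /wo/, /g/ → /go/, /x/ → /xo/, /h/ → /ho/.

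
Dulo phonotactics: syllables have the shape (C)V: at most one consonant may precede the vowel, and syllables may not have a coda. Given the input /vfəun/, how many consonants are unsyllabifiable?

2

Under (C)V, the unsyllabifiable consonants are /v/, /n/ (no codas are permitted; onsets are limited to one consonant).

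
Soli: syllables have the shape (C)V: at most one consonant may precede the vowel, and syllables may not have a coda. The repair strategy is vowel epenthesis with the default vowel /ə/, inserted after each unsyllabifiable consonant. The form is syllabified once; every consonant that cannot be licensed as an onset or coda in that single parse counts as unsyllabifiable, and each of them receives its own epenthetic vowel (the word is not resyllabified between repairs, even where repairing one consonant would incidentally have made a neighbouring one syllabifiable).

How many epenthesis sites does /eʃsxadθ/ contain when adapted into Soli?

4

The unsyllabifiable consonants are /ʃ/, /s/, /d/, /θ/; each receives one epenthetic vowel.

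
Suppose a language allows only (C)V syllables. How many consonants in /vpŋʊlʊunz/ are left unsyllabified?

4

The consonants /v/, /p/, /n/, /z/ cannot be parsed into a legal (C)V syllable (no codas are permitted; onsets are limited to one consonant).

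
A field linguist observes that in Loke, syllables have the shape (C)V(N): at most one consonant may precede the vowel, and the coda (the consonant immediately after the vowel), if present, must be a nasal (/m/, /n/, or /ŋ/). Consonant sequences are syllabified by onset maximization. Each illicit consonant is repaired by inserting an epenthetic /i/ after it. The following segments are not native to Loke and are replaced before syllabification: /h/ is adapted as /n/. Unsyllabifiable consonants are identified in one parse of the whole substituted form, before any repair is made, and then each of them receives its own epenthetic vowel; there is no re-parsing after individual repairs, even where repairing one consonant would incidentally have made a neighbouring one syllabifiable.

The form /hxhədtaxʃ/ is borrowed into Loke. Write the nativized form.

Substitution: /h/ → /n/, giving /nxnədtaxʃ/.
Under (C)V(N), the unsyllabifiable consonants are /n/, /x/, /d/, /x/, /ʃ/ (only a nasal (/m/, /n/, or /ŋ/) is licensed in coda position; onsets are limited to one consonant).
Epenthesis after each stranded consonant: /n/ → /ni/, /x/ → /xi/, /d/ → /di/, /x/ → /xi/, /ʃ/ → /ʃi/.

nixinəditaxiʃi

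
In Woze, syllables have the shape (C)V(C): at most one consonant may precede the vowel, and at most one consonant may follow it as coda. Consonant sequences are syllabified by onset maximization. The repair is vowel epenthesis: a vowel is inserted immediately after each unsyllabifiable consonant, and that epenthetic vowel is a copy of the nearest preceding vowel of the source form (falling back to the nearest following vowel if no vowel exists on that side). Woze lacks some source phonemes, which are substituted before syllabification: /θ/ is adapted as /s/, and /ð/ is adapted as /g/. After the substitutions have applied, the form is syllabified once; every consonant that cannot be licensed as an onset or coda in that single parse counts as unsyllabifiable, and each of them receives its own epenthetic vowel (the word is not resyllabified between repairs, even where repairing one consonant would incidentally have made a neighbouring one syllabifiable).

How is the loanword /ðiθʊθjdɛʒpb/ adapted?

Substitution: /ð/ → /g/, /θ/ → /s/, giving /gisʊsjdɛʒpb/.
Under (C)V(C), the unsyllabifiable consonants are /j/, /p/, /b/ (at most one coda consonant is licensed; onsets are limited to one consonant).
Inserting the epenthetic vowel yields /j/ → /jʊ/, /p/ → /pɛ/, /b/ → /bɛ/.

gisʊsjʊdɛʒpɛbɛ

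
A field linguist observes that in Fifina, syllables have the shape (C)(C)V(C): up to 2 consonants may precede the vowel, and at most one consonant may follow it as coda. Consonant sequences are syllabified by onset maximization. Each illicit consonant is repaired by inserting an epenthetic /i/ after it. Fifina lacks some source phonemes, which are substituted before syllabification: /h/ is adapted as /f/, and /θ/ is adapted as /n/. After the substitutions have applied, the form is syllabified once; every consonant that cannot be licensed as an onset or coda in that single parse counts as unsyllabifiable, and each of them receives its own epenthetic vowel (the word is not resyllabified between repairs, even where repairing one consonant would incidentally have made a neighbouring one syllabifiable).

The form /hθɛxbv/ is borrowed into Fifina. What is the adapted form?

fnɛxbivi

Substitution: /h/ → /f/, /θ/ → /n/, giving /fnɛxbv/.
The consonants /b/, /v/ cannot be parsed into a legal (C)(C)V(C) syllable (at most one coda consonant is licensed; onsets may contain at most 2 consonants).
Inserting the epenthetic vowel yields /b/ → /bi/, /v/ → /vi/.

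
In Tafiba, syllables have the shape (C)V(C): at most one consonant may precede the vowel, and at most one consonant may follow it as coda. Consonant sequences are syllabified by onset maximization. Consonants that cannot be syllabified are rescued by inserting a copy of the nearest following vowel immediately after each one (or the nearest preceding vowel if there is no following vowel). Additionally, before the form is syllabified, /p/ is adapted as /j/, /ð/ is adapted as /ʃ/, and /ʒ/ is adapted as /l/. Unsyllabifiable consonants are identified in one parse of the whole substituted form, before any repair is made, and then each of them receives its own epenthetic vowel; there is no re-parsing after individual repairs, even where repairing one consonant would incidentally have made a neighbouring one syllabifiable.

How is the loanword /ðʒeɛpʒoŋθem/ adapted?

Substitution: /ð/ → /ʃ/, /ʒ/ → /l/, /p/ → /j/, giving /ʃleɛjloŋθem/.
Syllabifying with onset maximization leaves /ʃ/ stranded (at most one coda consonant is licensed; onsets are limited to one consonant).
Each unlicensed consonant becomes the onset of a new syllable: /ʃ/ → /ʃe/.

ʃeleɛjloŋθem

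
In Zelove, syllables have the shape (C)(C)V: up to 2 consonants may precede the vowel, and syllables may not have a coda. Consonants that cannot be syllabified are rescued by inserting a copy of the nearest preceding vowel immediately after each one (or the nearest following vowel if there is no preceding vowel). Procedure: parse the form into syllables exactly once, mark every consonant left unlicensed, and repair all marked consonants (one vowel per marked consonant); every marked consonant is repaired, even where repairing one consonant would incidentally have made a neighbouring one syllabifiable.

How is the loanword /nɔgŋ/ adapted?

The consonants /g/, /ŋ/ cannot be parsed into a legal (C)(C)V syllable (no codas are permitted; onsets may contain at most 2 consonants).
Each unlicensed consonant becomes the onset of a new syllable: /g/ → /gɔ/, /ŋ/ → /ŋɔ/.

nɔgɔŋɔ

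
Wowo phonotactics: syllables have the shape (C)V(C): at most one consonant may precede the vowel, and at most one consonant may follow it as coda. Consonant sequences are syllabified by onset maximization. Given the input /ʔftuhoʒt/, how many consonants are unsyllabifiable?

3

Syllabifying with onset maximization leaves /ʔ/, /f/, /t/ stranded (at most one coda consonant is licensed; onsets are limited to one consonant).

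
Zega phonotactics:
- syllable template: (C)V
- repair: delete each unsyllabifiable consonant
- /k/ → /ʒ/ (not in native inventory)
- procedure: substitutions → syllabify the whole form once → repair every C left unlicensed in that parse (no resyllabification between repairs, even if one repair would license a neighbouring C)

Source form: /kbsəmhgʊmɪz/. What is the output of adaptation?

Substitution: /k/ → /ʒ/, giving /ʒbsəmhgʊmɪz/.
Under (C)V, the unsyllabifiable consonants are /ʒ/, /b/, /m/, /h/, /z/ (no codas are permitted; onsets are limited to one consonant).
Deletion applies to /ʒ/, /b/, /m/, /h/, /z/.

səgʊmɪ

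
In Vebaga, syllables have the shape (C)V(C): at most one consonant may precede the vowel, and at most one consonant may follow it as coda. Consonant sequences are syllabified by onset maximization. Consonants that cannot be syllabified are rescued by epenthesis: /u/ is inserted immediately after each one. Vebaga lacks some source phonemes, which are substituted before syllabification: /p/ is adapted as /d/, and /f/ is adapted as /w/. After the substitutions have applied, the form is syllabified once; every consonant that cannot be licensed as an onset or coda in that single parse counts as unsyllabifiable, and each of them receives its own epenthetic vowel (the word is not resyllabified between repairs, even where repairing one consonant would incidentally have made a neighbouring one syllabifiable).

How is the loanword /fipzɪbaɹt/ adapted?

Substitution: /f/ → /w/, /p/ → /d/, giving /widzɪbaɹt/.
Under (C)V(C), the unsyllabifiable consonants are /t/ (at most one coda consonant is licensed; onsets are limited to one consonant).
Each unlicensed consonant becomes the onset of a new syllable: /t/ → /tu/.

widzɪbaɹtu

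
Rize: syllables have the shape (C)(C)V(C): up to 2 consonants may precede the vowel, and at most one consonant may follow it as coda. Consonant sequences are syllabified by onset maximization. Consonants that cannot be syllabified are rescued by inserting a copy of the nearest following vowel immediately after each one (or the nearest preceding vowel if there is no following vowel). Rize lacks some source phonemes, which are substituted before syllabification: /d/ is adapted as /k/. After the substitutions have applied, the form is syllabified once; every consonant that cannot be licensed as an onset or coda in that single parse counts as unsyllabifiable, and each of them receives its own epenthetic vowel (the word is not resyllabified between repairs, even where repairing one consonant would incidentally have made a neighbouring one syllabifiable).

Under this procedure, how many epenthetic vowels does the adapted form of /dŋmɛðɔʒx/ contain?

After substitution the input is /kŋmɛðɔʒx/.
The unsyllabifiable consonants are /k/, /x/; each receives one epenthetic vowel.

2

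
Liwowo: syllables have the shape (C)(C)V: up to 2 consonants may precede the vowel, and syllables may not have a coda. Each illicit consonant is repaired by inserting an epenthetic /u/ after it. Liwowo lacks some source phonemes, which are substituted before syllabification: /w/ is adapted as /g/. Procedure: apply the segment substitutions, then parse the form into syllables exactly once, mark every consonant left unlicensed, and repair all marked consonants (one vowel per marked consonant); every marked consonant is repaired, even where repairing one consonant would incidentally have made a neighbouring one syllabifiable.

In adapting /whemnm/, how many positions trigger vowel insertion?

After substitution the input is /ghemnm/.
The unsyllabifiable consonants are /m/, /n/, /m/; each receives one epenthetic vowel.

3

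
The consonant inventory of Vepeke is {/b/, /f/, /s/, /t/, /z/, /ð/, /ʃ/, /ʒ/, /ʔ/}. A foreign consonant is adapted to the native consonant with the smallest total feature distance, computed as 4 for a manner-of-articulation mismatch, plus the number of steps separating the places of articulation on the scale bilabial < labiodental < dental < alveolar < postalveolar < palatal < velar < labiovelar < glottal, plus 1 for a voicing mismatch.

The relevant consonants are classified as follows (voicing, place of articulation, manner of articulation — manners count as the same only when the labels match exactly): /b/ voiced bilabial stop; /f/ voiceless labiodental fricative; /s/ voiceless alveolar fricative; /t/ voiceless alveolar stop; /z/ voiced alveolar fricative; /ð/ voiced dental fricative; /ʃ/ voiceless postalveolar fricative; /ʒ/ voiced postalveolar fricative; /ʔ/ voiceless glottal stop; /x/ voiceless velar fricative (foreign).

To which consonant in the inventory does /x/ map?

/ʃ/ is closest: same manner (fricative), place distance 2 (velar→postalveolar), same voicing; total 2. Next closest is /s/ at distance 3.

ʃ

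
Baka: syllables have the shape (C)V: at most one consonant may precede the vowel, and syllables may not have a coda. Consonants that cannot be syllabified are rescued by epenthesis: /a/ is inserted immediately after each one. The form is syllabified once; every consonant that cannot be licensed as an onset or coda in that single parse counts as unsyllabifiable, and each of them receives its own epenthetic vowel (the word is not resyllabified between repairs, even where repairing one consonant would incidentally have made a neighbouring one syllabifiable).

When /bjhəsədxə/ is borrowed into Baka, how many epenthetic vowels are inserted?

The unsyllabifiable consonants are /b/, /j/, /d/; each receives one epenthetic vowel.

3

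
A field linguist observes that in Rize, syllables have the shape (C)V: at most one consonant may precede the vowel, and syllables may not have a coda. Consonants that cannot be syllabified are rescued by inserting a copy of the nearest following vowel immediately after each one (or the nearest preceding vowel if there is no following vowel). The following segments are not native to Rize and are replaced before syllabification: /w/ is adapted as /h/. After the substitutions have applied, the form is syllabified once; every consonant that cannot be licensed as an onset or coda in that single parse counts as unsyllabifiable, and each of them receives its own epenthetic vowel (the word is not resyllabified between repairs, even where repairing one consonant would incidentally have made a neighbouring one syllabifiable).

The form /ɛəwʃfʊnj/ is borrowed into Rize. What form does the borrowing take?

ɛəhʊʃʊfʊnʊjʊ

Substitution: /w/ → /h/, giving /ɛəhʃfʊnj/.
Under (C)V, the unsyllabifiable consonants are /h/, /ʃ/, /n/, /j/ (no codas are permitted; onsets are limited to one consonant).
Each unlicensed consonant becomes the onset of a new syllable: /h/ → /hʊ/, /ʃ/ → /ʃʊ/, /n/ → /nʊ/, /j/ → /jʊ/.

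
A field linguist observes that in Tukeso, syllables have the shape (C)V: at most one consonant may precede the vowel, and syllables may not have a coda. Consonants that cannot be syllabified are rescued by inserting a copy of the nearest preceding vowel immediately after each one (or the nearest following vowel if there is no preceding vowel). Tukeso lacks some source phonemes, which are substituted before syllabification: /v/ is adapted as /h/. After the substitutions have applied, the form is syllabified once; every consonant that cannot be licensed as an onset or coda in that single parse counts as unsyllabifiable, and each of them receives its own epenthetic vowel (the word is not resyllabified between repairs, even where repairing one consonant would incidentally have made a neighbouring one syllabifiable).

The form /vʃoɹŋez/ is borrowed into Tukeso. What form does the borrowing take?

hoʃoɹoŋeze

Substitution: /v/ → /h/, giving /hʃoɹŋez/.
Under (C)V, the unsyllabifiable consonants are /h/, /ɹ/, /z/ (no codas are permitted; onsets are limited to one consonant).
Each unlicensed consonant becomes the onset of a new syllable: /h/ → /ho/, /ɹ/ → /ɹo/, /z/ → /ze/.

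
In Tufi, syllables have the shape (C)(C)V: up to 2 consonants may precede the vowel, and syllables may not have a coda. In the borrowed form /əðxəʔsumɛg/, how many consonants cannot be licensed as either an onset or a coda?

1

Under (C)(C)V, the unsyllabifiable consonants are /g/ (no codas are permitted; onsets may contain at most 2 consonants).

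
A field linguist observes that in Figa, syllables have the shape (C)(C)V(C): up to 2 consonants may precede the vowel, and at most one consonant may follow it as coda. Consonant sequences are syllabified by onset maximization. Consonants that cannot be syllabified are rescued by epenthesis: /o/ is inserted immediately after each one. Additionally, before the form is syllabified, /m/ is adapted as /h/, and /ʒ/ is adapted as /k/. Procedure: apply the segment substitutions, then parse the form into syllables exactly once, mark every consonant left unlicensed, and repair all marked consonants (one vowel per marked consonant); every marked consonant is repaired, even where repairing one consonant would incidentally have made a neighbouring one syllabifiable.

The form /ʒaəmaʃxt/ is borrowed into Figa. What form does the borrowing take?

kaəhaʃxoto

Substitution: /ʒ/ → /k/, /m/ → /h/, giving /kaəhaʃxt/.
Under (C)(C)V(C), the unsyllabifiable consonants are /x/, /t/ (at most one coda consonant is licensed; onsets may contain at most 2 consonants).
Inserting the epenthetic vowel yields /x/ → /xo/, /t/ → /to/.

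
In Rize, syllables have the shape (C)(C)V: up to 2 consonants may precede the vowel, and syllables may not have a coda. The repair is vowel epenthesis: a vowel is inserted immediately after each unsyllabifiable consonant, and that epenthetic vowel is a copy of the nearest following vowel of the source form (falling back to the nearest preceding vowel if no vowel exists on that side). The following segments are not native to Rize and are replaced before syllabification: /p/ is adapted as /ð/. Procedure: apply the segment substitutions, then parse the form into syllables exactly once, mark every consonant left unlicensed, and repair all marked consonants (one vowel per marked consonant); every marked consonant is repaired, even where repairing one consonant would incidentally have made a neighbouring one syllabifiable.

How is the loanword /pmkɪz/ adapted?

Substitution: /p/ → /ð/, giving /ðmkɪz/.
Syllabifying with onset maximization leaves /ð/, /z/ stranded (no codas are permitted; onsets may contain at most 2 consonants).
Epenthesis after each stranded consonant: /ð/ → /ðɪ/, /z/ → /zɪ/.

ðɪmkɪzɪ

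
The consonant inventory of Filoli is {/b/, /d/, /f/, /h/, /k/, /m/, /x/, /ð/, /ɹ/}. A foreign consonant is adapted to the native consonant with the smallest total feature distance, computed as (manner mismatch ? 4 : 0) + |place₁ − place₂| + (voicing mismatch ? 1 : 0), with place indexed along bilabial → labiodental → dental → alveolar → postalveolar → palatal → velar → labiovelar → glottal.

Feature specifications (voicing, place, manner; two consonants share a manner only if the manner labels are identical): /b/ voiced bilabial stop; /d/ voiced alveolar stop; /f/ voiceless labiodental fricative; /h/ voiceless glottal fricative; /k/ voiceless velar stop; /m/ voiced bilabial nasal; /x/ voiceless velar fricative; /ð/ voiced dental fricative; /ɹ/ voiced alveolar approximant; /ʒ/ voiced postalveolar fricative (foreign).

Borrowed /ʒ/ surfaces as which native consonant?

/ð/ is closest: same manner (fricative), place distance 2 (postalveolar→dental), same voicing; total 2. Next closest is /x/ at distance 3.

ð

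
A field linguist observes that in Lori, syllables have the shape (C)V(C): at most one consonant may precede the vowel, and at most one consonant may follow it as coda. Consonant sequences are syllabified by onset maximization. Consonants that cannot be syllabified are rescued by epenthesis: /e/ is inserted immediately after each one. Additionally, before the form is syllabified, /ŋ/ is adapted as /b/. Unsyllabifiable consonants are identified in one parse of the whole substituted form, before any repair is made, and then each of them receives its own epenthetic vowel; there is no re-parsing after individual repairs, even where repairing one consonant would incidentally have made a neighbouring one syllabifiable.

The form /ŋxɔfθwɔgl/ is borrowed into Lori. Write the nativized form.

Substitution: /ŋ/ → /b/, giving /bxɔfθwɔgl/.
Syllabifying with onset maximization leaves /b/, /θ/, /l/ stranded (at most one coda consonant is licensed; onsets are limited to one consonant).
Inserting the epenthetic vowel yields /b/ → /be/, /θ/ → /θe/, /l/ → /le/.

bexɔfθewɔgle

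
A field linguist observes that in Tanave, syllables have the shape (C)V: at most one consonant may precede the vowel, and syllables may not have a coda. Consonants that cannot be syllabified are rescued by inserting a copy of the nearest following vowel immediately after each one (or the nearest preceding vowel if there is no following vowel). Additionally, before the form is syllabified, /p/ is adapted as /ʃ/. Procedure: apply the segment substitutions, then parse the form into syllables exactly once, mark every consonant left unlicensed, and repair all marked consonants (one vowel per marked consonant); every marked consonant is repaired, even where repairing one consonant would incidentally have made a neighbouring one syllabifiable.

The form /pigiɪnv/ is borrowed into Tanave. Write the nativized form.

ʃigiɪnɪvɪ

Substitution: /p/ → /ʃ/, giving /ʃigiɪnv/.
The consonants /n/, /v/ cannot be parsed into a legal (C)V syllable (no codas are permitted; onsets are limited to one consonant).
Each unlicensed consonant becomes the onset of a new syllable: /n/ → /nɪ/, /v/ → /vɪ/.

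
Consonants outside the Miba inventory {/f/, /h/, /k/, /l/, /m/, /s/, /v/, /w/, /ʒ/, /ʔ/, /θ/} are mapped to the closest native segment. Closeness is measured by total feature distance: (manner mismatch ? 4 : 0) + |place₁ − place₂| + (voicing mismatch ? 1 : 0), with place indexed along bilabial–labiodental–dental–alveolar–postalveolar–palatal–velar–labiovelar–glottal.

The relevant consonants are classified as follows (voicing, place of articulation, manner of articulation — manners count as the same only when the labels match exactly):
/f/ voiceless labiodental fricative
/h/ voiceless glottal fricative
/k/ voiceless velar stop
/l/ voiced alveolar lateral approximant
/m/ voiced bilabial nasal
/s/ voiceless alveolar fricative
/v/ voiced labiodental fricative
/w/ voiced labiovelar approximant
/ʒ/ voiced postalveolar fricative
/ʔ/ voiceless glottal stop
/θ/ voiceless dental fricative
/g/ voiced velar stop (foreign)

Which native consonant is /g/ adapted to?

/k/ is closest: same manner (stop), place distance 0 (velar→velar), voicing differs (+1); total 1. Next closest is /ʔ/ at distance 3.

k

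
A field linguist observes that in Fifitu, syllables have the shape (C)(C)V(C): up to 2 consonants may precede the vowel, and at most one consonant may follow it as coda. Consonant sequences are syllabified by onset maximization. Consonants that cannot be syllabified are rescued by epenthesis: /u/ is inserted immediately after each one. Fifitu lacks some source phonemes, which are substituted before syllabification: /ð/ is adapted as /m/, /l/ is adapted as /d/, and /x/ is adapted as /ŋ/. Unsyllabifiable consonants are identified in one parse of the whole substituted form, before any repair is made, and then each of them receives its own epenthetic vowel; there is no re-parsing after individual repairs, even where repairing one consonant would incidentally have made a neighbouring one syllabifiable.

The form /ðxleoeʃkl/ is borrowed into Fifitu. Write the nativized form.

Substitution: /ð/ → /m/, /x/ → /ŋ/, /l/ → /d/, giving /mŋdeoeʃkd/.
The consonants /m/, /k/, /d/ cannot be parsed into a legal (C)(C)V(C) syllable (at most one coda consonant is licensed; onsets may contain at most 2 consonants).
Inserting the epenthetic vowel yields /m/ → /mu/, /k/ → /ku/, /d/ → /du/.

muŋdeoeʃkudu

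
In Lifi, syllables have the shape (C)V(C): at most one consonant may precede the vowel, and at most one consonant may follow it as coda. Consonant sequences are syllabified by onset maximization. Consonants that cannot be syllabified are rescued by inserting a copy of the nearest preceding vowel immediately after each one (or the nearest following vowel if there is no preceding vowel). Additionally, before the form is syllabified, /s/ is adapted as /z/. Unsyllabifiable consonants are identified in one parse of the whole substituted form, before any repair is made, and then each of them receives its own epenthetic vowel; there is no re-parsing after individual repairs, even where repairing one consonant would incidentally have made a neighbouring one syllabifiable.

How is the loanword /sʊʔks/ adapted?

zʊʔkʊzʊ

Substitution: /s/ → /z/, giving /zʊʔkz/.
Syllabifying with onset maximization leaves /k/, /z/ stranded (at most one coda consonant is licensed; onsets are limited to one consonant).
Inserting the epenthetic vowel yields /k/ → /kʊ/, /z/ → /zʊ/.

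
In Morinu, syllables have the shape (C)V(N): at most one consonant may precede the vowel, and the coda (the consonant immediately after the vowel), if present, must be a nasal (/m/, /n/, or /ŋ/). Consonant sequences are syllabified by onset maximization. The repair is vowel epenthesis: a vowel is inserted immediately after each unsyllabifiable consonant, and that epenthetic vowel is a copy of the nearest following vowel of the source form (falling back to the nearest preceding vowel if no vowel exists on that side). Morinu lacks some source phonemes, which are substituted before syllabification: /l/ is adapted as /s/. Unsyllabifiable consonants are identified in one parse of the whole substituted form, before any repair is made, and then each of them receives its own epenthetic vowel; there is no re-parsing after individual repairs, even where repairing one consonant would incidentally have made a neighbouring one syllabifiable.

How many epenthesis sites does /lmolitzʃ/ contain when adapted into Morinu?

After substitution the input is /smositzʃ/.
The unsyllabifiable consonants are /s/, /t/, /z/, /ʃ/; each receives one epenthetic vowel.

4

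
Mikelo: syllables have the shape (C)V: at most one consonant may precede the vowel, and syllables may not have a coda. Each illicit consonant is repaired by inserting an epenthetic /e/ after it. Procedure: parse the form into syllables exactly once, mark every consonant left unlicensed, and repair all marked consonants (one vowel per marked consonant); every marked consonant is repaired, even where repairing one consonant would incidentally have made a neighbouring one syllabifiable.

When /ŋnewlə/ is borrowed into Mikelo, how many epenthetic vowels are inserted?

The unsyllabifiable consonants are /ŋ/, /w/; each receives one epenthetic vowel.

2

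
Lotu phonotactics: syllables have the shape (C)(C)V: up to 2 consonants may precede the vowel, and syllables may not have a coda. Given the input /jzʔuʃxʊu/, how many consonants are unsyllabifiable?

1

Under (C)(C)V, the unsyllabifiable consonants are /j/ (no codas are permitted; onsets may contain at most 2 consonants).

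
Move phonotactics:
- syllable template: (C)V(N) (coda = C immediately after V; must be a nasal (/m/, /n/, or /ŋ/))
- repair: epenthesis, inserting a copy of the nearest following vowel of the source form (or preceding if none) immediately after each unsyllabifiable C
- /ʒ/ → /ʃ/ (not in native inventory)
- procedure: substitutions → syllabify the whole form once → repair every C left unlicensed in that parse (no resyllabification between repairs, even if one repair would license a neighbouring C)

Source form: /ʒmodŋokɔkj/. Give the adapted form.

Substitution: /ʒ/ → /ʃ/, giving /ʃmodŋokɔkj/.
Under (C)V(N), the unsyllabifiable consonants are /ʃ/, /d/, /k/, /j/ (only a nasal (/m/, /n/, or /ŋ/) is licensed in coda position; onsets are limited to one consonant).
Inserting the epenthetic vowel yields /ʃ/ → /ʃo/, /d/ → /do/, /k/ → /kɔ/, /j/ → /jɔ/.

ʃomodoŋokɔkɔjɔ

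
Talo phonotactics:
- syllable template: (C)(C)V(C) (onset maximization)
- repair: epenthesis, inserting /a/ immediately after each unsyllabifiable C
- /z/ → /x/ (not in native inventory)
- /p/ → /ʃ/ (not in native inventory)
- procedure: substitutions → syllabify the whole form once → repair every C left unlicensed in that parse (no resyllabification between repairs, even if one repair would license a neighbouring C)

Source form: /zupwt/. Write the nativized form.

Substitution: /z/ → /x/, /p/ → /ʃ/, giving /xuʃwt/.
Syllabifying with onset maximization leaves /w/, /t/ stranded (at most one coda consonant is licensed; onsets may contain at most 2 consonants).
Each unlicensed consonant becomes the onset of a new syllable: /w/ → /wa/, /t/ → /ta/.

xuʃwata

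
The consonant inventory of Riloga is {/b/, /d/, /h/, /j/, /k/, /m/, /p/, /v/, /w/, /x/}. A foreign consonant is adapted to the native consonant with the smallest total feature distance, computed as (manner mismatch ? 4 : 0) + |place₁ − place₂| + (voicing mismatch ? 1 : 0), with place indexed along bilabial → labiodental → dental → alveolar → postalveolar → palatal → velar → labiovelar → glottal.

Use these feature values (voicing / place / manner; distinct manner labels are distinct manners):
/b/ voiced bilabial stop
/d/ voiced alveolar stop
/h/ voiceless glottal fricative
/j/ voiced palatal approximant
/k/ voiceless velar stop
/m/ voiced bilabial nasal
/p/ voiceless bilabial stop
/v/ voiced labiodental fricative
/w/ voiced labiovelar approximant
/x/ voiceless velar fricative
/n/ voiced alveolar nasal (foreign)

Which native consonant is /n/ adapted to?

/m/ is closest: same manner (nasal), place distance 3 (alveolar→bilabial), same voicing; total 3. Next closest is /d/ at distance 4.

m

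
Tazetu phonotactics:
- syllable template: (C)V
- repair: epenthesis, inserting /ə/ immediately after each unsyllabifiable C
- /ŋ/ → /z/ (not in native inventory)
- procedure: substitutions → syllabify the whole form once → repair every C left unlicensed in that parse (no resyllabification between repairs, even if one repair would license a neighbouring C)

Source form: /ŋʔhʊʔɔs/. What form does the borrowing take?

Substitution: /ŋ/ → /z/, giving /zʔhʊʔɔs/.
Under (C)V, the unsyllabifiable consonants are /z/, /ʔ/, /s/ (no codas are permitted; onsets are limited to one consonant).
Epenthesis after each stranded consonant: /z/ → /zə/, /ʔ/ → /ʔə/, /s/ → /sə/.

zəʔəhʊʔɔsə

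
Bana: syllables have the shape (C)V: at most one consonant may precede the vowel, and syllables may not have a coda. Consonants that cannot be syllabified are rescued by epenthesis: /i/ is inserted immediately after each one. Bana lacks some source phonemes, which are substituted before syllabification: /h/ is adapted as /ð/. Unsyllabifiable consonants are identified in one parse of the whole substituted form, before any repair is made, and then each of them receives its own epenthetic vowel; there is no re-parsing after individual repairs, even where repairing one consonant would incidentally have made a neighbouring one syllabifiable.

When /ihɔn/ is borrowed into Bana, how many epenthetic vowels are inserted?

1

After substitution the input is /iðɔn/.
The unsyllabifiable consonants are /n/; each receives one epenthetic vowel.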